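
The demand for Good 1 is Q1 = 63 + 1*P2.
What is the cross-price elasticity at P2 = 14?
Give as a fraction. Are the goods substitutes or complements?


dQ1/dP2 = 1
At P2 = 14: Q1 = 63 + 1*14 = 77
Exy = (dQ1/dP2)(P2/Q1) = 1 * 14 / 77 = 2/11
Since Exy > 0, the goods are substitutes.

2/11 (substitutes)


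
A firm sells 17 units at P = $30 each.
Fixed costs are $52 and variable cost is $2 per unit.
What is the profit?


Total Revenue = P * Q = 30 * 17 = $510
Total Cost = FC + VC*Q = 52 + 2*17 = $86
Profit = TR - TC = 510 - 86 = $424

$424


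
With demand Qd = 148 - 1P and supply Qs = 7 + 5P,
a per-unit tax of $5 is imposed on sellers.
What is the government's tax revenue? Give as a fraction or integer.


With tax on sellers, new supply: Qs' = 7 + 5(P - 5)
= 5P - 18
New equilibrium quantity:
Q_new = 361/3
Tax revenue = tax * Q_new = 5 * 361/3 = 1805/3

1805/3


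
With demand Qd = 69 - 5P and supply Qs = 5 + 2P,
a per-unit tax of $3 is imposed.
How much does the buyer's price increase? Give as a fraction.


With a per-unit tax, the buyer's price increase depends on relative slopes.
Supply slope: d = 2, Demand slope: b = 5
Buyer's price increase = d * tax / (b + d)
= 2 * 3 / (5 + 2)
= 6 / 7 = 6/7

6/7


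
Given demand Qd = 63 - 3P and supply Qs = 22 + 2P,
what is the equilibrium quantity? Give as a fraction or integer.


First find equilibrium price:
63 - 3P = 22 + 2P
P* = 41/5 = 41/5
Then substitute into demand:
Q* = 63 - 3 * 41/5 = 192/5

192/5


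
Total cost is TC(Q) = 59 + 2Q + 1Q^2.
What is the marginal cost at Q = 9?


MC = dTC/dQ = 2 + 2*1*Q
At Q = 9:
MC = 2 + 2*9
MC = 2 + 18 = 20

20


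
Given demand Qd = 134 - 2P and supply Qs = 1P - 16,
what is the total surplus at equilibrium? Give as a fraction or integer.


Find equilibrium: 134 - 2P = 1P - 16
134 + 16 = 3P
P* = 150/3 = 50
Q* = 1*50 - 16 = 34
Inverse demand: P = 67 - Q/2, so P_max = 67
Inverse supply: P = 16 + Q/1, so P_min = 16
CS = (1/2) * 34 * (67 - 50) = 289
PS = (1/2) * 34 * (50 - 16) = 578
TS = CS + PS = 289 + 578 = 867

867


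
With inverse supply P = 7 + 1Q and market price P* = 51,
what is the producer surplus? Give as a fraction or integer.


Minimum supply price (at Q=0): P_min = 7
Quantity supplied at P* = 51:
Q* = (51 - 7)/1 = 44
PS = (1/2) * Q* * (P* - P_min)
PS = (1/2) * 44 * (51 - 7)
PS = (1/2) * 44 * 44 = 968

968


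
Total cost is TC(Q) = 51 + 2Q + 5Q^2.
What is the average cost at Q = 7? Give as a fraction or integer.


TC(7) = 51 + 2*7 + 5*7^2
TC(7) = 51 + 14 + 245 = 310
AC = TC/Q = 310/7 = 310/7

310/7


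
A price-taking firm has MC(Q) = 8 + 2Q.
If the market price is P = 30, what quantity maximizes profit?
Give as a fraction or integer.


In perfect competition, profit is maximized where P = MC.
30 = 8 + 2Q
22 = 2Q
Q* = 22/2 = 11

11


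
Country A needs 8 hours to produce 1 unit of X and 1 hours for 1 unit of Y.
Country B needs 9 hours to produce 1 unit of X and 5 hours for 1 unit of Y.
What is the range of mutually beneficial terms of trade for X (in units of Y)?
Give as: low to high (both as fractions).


Opportunity cost of X for Country A = hours_X / hours_Y = 8/1 = 8 units of Y
Opportunity cost of X for Country B = hours_X / hours_Y = 9/5 = 9/5 units of Y
Terms of trade must be between the two opportunity costs.
Range: 9/5 to 8

9/5 to 8


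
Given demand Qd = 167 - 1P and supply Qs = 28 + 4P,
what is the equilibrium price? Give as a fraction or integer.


At equilibrium, Qd = Qs.
167 - 1P = 28 + 4P
167 - 28 = 1P + 4P
139 = 5P
P* = 139/5 = 139/5

139/5


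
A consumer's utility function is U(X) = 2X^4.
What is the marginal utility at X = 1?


MU = dU/dX = 2*4*X^(4-1)
MU = 8*X^3
At X = 1:
MU = 8 * 1^3
MU = 8 * 1 = 8

8


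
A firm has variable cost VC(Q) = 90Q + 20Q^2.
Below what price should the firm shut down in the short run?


AVC(Q) = VC(Q)/Q = 90 + 20Q
AVC is increasing in Q, so minimum AVC is at Q -> 0+.
Min AVC = 90
The firm should shut down if P < 90.

90


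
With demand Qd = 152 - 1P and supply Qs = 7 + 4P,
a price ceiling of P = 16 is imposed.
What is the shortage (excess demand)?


At P = 16:
Qd = 152 - 1*16 = 136
Qs = 7 + 4*16 = 71
Shortage = Qd - Qs = 136 - 71 = 65

65


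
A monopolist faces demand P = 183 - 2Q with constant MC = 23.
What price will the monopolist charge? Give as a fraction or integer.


MR = 183 - 4Q
Set MR = MC: 183 - 4Q = 23
Q* = 40
Substitute into demand:
P* = 183 - 2*40 = 103

103


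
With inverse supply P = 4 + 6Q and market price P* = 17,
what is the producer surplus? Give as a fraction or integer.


Minimum supply price (at Q=0): P_min = 4
Quantity supplied at P* = 17:
Q* = (17 - 4)/6 = 13/6
PS = (1/2) * Q* * (P* - P_min)
PS = (1/2) * 13/6 * (17 - 4)
PS = (1/2) * 13/6 * 13 = 169/12

169/12


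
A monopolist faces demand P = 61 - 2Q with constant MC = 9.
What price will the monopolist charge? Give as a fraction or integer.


MR = 61 - 4Q
Set MR = MC: 61 - 4Q = 9
Q* = 13
Substitute into demand:
P* = 61 - 2*13 = 35

35


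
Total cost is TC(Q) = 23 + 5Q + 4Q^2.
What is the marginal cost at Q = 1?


MC = dTC/dQ = 5 + 2*4*Q
At Q = 1:
MC = 5 + 8*1
MC = 5 + 8 = 13

13


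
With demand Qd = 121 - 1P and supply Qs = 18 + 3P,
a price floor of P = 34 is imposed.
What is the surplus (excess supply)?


At P = 34:
Qd = 121 - 1*34 = 87
Qs = 18 + 3*34 = 120
Surplus = Qs - Qd = 120 - 87 = 33

33


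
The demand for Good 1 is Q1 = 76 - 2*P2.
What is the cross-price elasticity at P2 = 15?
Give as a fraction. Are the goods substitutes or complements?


dQ1/dP2 = -2
At P2 = 15: Q1 = 76 - 2*15 = 46
Exy = (dQ1/dP2)(P2/Q1) = -2 * 15 / 46 = -15/23
Since Exy < 0, the goods are complements.

-15/23 (complements)


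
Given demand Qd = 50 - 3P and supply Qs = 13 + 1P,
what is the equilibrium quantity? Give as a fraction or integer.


First find equilibrium price:
50 - 3P = 13 + 1P
P* = 37/4 = 37/4
Then substitute into demand:
Q* = 50 - 3 * 37/4 = 89/4

89/4


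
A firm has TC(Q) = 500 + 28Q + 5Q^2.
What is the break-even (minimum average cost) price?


AC(Q) = 500/Q + 28 + 5Q
To minimize: dAC/dQ = -500/Q^2 + 5 = 0
Q^2 = 500/5 = 100
Q* = 10
Min AC = 500/10 + 28 + 5*10
Min AC = 50 + 28 + 50 = 128

128


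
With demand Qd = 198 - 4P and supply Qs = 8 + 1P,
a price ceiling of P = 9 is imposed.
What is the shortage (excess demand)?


At P = 9:
Qd = 198 - 4*9 = 162
Qs = 8 + 1*9 = 17
Shortage = Qd - Qs = 162 - 17 = 145

145


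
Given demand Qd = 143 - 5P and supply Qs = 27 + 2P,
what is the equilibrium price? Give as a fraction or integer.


At equilibrium, Qd = Qs.
143 - 5P = 27 + 2P
143 - 27 = 5P + 2P
116 = 7P
P* = 116/7 = 116/7

116/7


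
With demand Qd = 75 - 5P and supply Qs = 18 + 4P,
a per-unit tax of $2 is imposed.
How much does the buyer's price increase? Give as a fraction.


With a per-unit tax, the buyer's price increase depends on relative slopes.
Supply slope: d = 4, Demand slope: b = 5
Buyer's price increase = d * tax / (b + d)
= 4 * 2 / (5 + 4)
= 8 / 9 = 8/9

8/9


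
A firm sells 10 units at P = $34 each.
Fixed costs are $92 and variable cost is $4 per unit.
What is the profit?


Total Revenue = P * Q = 34 * 10 = $340
Total Cost = FC + VC*Q = 92 + 4*10 = $132
Profit = TR - TC = 340 - 132 = $208

$208


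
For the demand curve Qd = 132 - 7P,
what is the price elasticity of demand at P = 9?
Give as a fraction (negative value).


dQ/dP = -7
At P = 9: Q = 132 - 7*9 = 69
E = (dQ/dP)(P/Q) = (-7)(9/69) = -21/23

-21/23


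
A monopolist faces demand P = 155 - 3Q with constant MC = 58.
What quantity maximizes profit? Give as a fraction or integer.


TR = P*Q = (155 - 3Q)Q = 155Q - 3Q^2
MR = dTR/dQ = 155 - 6Q
Set MR = MC:
155 - 6Q = 58
97 = 6Q
Q* = 97/6 = 97/6

97/6


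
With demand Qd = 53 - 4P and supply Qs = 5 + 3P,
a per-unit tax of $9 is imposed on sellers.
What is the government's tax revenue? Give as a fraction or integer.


With tax on sellers, new supply: Qs' = 5 + 3(P - 9)
= 3P - 22
New equilibrium quantity:
Q_new = 71/7
Tax revenue = tax * Q_new = 9 * 71/7 = 639/7

639/7


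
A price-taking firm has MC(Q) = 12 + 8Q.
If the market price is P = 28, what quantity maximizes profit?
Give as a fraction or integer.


In perfect competition, profit is maximized where P = MC.
28 = 12 + 8Q
16 = 8Q
Q* = 16/8 = 2

2


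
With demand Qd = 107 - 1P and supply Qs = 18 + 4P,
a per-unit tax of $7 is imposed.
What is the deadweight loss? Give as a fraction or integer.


Pre-tax equilibrium quantity: Q* = 446/5
Post-tax equilibrium quantity: Q_tax = 418/5
Reduction in quantity: Q* - Q_tax = 28/5
DWL = (1/2) * tax * (Q* - Q_tax)
DWL = (1/2) * 7 * 28/5 = 98/5

98/5


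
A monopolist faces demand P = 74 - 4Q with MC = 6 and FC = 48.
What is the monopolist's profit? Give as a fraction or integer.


MR = MC: 74 - 8Q = 6
Q* = 17/2
P* = 74 - 4*17/2 = 40
Profit = (P* - MC)*Q* - FC
= (40 - 6)*17/2 - 48
= 34*17/2 - 48
= 289 - 48 = 241

241


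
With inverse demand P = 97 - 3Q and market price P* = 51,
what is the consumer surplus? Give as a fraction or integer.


Maximum willingness to pay (at Q=0): P_max = 97
Quantity demanded at P* = 51:
Q* = (97 - 51)/3 = 46/3
CS = (1/2) * Q* * (P_max - P*)
CS = (1/2) * 46/3 * (97 - 51)
CS = (1/2) * 46/3 * 46 = 1058/3

1058/3


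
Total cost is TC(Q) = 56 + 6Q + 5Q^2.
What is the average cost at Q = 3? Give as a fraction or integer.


TC(3) = 56 + 6*3 + 5*3^2
TC(3) = 56 + 18 + 45 = 119
AC = TC/Q = 119/3 = 119/3

119/3


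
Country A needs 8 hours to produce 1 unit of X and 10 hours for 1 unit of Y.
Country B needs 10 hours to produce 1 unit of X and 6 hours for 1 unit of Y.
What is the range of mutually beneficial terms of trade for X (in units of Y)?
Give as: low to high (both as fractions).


Opportunity cost of X for Country A = hours_X / hours_Y = 8/10 = 4/5 units of Y
Opportunity cost of X for Country B = hours_X / hours_Y = 10/6 = 5/3 units of Y
Terms of trade must be between the two opportunity costs.
Range: 4/5 to 5/3

4/5 to 5/3


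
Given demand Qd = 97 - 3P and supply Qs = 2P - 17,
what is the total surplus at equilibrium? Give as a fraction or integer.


Find equilibrium: 97 - 3P = 2P - 17
97 + 17 = 5P
P* = 114/5 = 114/5
Q* = 2*114/5 - 17 = 143/5
Inverse demand: P = 97/3 - Q/3, so P_max = 97/3
Inverse supply: P = 17/2 + Q/2, so P_min = 17/2
CS = (1/2) * 143/5 * (97/3 - 114/5) = 20449/150
PS = (1/2) * 143/5 * (114/5 - 17/2) = 20449/100
TS = CS + PS = 20449/150 + 20449/100 = 20449/60

20449/60


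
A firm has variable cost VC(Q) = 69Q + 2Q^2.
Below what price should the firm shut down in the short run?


AVC(Q) = VC(Q)/Q = 69 + 2Q
AVC is increasing in Q, so minimum AVC is at Q -> 0+.
Min AVC = 69
The firm should shut down if P < 69.

69


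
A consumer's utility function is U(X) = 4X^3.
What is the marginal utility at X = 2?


MU = dU/dX = 4*3*X^(3-1)
MU = 12*X^2
At X = 2:
MU = 12 * 2^2
MU = 12 * 4 = 48

48


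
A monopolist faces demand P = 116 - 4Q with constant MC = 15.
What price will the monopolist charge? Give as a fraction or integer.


MR = 116 - 8Q
Set MR = MC: 116 - 8Q = 15
Q* = 101/8
Substitute into demand:
P* = 116 - 4*101/8 = 131/2

131/2


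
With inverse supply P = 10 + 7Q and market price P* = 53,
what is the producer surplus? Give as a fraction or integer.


Minimum supply price (at Q=0): P_min = 10
Quantity supplied at P* = 53:
Q* = (53 - 10)/7 = 43/7
PS = (1/2) * Q* * (P* - P_min)
PS = (1/2) * 43/7 * (53 - 10)
PS = (1/2) * 43/7 * 43 = 1849/14

1849/14


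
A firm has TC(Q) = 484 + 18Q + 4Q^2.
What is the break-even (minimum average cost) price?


AC(Q) = 484/Q + 18 + 4Q
To minimize: dAC/dQ = -484/Q^2 + 4 = 0
Q^2 = 484/4 = 121
Q* = 11
Min AC = 484/11 + 18 + 4*11
Min AC = 44 + 18 + 44 = 106

106


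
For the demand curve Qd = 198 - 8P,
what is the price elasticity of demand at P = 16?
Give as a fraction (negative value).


dQ/dP = -8
At P = 16: Q = 198 - 8*16 = 70
E = (dQ/dP)(P/Q) = (-8)(16/70) = -64/35

-64/35


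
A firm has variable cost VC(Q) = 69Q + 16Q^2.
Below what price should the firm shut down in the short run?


AVC(Q) = VC(Q)/Q = 69 + 16Q
AVC is increasing in Q, so minimum AVC is at Q -> 0+.
Min AVC = 69
The firm should shut down if P < 69.

69


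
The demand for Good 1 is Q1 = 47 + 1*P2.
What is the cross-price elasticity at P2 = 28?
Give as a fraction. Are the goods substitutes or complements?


dQ1/dP2 = 1
At P2 = 28: Q1 = 47 + 1*28 = 75
Exy = (dQ1/dP2)(P2/Q1) = 1 * 28 / 75 = 28/75
Since Exy > 0, the goods are substitutes.

28/75 (substitutes)


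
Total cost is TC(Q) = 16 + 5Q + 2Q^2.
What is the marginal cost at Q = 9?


MC = dTC/dQ = 5 + 2*2*Q
At Q = 9:
MC = 5 + 4*9
MC = 5 + 36 = 41

41


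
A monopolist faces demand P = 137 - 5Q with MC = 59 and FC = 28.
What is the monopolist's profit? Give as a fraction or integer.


MR = MC: 137 - 10Q = 59
Q* = 39/5
P* = 137 - 5*39/5 = 98
Profit = (P* - MC)*Q* - FC
= (98 - 59)*39/5 - 28
= 39*39/5 - 28
= 1521/5 - 28 = 1381/5

1381/5


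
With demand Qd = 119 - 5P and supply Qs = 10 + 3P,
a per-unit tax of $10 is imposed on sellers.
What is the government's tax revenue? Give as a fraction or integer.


With tax on sellers, new supply: Qs' = 10 + 3(P - 10)
= 3P - 20
New equilibrium quantity:
Q_new = 257/8
Tax revenue = tax * Q_new = 10 * 257/8 = 1285/4

1285/4


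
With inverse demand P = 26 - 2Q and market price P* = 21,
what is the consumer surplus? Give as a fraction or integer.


Maximum willingness to pay (at Q=0): P_max = 26
Quantity demanded at P* = 21:
Q* = (26 - 21)/2 = 5/2
CS = (1/2) * Q* * (P_max - P*)
CS = (1/2) * 5/2 * (26 - 21)
CS = (1/2) * 5/2 * 5 = 25/4

25/4


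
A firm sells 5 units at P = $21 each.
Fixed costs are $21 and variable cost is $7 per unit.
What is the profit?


Total Revenue = P * Q = 21 * 5 = $105
Total Cost = FC + VC*Q = 21 + 7*5 = $56
Profit = TR - TC = 105 - 56 = $49

$49


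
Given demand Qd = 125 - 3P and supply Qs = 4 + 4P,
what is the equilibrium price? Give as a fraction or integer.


At equilibrium, Qd = Qs.
125 - 3P = 4 + 4P
125 - 4 = 3P + 4P
121 = 7P
P* = 121/7 = 121/7

121/7


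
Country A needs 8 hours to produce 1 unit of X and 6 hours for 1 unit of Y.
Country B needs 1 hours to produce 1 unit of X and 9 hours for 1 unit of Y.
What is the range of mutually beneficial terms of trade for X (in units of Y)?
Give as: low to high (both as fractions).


Opportunity cost of X for Country A = hours_X / hours_Y = 8/6 = 4/3 units of Y
Opportunity cost of X for Country B = hours_X / hours_Y = 1/9 = 1/9 units of Y
Terms of trade must be between the two opportunity costs.
Range: 1/9 to 4/3

1/9 to 4/3


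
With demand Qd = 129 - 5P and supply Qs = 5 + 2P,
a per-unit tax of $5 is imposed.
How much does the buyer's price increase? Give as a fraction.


With a per-unit tax, the buyer's price increase depends on relative slopes.
Supply slope: d = 2, Demand slope: b = 5
Buyer's price increase = d * tax / (b + d)
= 2 * 5 / (5 + 2)
= 10 / 7 = 10/7

10/7


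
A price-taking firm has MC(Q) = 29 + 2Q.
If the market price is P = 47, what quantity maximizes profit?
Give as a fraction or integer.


In perfect competition, profit is maximized where P = MC.
47 = 29 + 2Q
18 = 2Q
Q* = 18/2 = 9

9


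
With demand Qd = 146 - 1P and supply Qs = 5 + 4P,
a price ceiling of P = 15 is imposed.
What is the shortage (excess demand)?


At P = 15:
Qd = 146 - 1*15 = 131
Qs = 5 + 4*15 = 65
Shortage = Qd - Qs = 131 - 65 = 66

66


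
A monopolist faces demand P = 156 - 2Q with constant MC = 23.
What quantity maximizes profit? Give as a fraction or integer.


TR = P*Q = (156 - 2Q)Q = 156Q - 2Q^2
MR = dTR/dQ = 156 - 4Q
Set MR = MC:
156 - 4Q = 23
133 = 4Q
Q* = 133/4 = 133/4

133/4


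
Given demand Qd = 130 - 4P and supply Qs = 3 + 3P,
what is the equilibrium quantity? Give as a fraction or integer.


First find equilibrium price:
130 - 4P = 3 + 3P
P* = 127/7 = 127/7
Then substitute into demand:
Q* = 130 - 4 * 127/7 = 402/7

402/7


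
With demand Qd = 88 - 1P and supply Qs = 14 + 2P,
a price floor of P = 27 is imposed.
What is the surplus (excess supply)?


At P = 27:
Qd = 88 - 1*27 = 61
Qs = 14 + 2*27 = 68
Surplus = Qs - Qd = 68 - 61 = 7

7


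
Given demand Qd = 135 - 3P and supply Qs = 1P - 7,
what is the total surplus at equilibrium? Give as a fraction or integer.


Find equilibrium: 135 - 3P = 1P - 7
135 + 7 = 4P
P* = 142/4 = 71/2
Q* = 1*71/2 - 7 = 57/2
Inverse demand: P = 45 - Q/3, so P_max = 45
Inverse supply: P = 7 + Q/1, so P_min = 7
CS = (1/2) * 57/2 * (45 - 71/2) = 1083/8
PS = (1/2) * 57/2 * (71/2 - 7) = 3249/8
TS = CS + PS = 1083/8 + 3249/8 = 1083/2

1083/2


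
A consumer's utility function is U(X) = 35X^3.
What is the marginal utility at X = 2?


MU = dU/dX = 35*3*X^(3-1)
MU = 105*X^2
At X = 2:
MU = 105 * 2^2
MU = 105 * 4 = 420

420


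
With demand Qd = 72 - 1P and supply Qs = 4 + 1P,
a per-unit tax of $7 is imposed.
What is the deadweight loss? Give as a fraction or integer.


Pre-tax equilibrium quantity: Q* = 38
Post-tax equilibrium quantity: Q_tax = 69/2
Reduction in quantity: Q* - Q_tax = 7/2
DWL = (1/2) * tax * (Q* - Q_tax)
DWL = (1/2) * 7 * 7/2 = 49/4

49/4


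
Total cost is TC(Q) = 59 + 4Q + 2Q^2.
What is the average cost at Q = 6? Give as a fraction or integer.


TC(6) = 59 + 4*6 + 2*6^2
TC(6) = 59 + 24 + 72 = 155
AC = TC/Q = 155/6 = 155/6

155/6


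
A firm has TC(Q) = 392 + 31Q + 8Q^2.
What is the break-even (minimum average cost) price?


AC(Q) = 392/Q + 31 + 8Q
To minimize: dAC/dQ = -392/Q^2 + 8 = 0
Q^2 = 392/8 = 49
Q* = 7
Min AC = 392/7 + 31 + 8*7
Min AC = 56 + 31 + 56 = 143

143


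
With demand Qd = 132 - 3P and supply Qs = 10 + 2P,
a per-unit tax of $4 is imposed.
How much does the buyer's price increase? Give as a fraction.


With a per-unit tax, the buyer's price increase depends on relative slopes.
Supply slope: d = 2, Demand slope: b = 3
Buyer's price increase = d * tax / (b + d)
= 2 * 4 / (3 + 2)
= 8 / 5 = 8/5

8/5


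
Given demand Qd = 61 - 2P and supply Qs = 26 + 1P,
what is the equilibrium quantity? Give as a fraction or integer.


First find equilibrium price:
61 - 2P = 26 + 1P
P* = 35/3 = 35/3
Then substitute into demand:
Q* = 61 - 2 * 35/3 = 113/3

113/3


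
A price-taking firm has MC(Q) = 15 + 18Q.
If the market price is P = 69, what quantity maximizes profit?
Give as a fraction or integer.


In perfect competition, profit is maximized where P = MC.
69 = 15 + 18Q
54 = 18Q
Q* = 54/18 = 3

3


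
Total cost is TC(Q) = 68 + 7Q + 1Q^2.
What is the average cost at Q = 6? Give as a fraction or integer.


TC(6) = 68 + 7*6 + 1*6^2
TC(6) = 68 + 42 + 36 = 146
AC = TC/Q = 146/6 = 73/3

73/3


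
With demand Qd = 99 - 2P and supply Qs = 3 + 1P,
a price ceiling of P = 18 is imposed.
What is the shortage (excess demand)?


At P = 18:
Qd = 99 - 2*18 = 63
Qs = 3 + 1*18 = 21
Shortage = Qd - Qs = 63 - 21 = 42

42


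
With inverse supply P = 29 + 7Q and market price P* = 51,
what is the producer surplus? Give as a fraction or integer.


Minimum supply price (at Q=0): P_min = 29
Quantity supplied at P* = 51:
Q* = (51 - 29)/7 = 22/7
PS = (1/2) * Q* * (P* - P_min)
PS = (1/2) * 22/7 * (51 - 29)
PS = (1/2) * 22/7 * 22 = 242/7

242/7


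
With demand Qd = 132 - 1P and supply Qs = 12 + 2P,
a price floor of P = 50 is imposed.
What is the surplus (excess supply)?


At P = 50:
Qd = 132 - 1*50 = 82
Qs = 12 + 2*50 = 112
Surplus = Qs - Qd = 112 - 82 = 30

30


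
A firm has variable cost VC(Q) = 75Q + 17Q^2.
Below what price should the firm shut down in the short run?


AVC(Q) = VC(Q)/Q = 75 + 17Q
AVC is increasing in Q, so minimum AVC is at Q -> 0+.
Min AVC = 75
The firm should shut down if P < 75.

75


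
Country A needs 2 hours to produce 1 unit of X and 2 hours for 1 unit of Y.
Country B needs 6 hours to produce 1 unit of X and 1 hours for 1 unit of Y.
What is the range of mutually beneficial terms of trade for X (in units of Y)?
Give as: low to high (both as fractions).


Opportunity cost of X for Country A = hours_X / hours_Y = 2/2 = 1 units of Y
Opportunity cost of X for Country B = hours_X / hours_Y = 6/1 = 6 units of Y
Terms of trade must be between the two opportunity costs.
Range: 1 to 6

1 to 6


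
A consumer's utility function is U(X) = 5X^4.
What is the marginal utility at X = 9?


MU = dU/dX = 5*4*X^(4-1)
MU = 20*X^3
At X = 9:
MU = 20 * 9^3
MU = 20 * 729 = 14580

14580


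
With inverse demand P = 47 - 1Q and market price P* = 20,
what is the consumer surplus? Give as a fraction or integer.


Maximum willingness to pay (at Q=0): P_max = 47
Quantity demanded at P* = 20:
Q* = (47 - 20)/1 = 27
CS = (1/2) * Q* * (P_max - P*)
CS = (1/2) * 27 * (47 - 20)
CS = (1/2) * 27 * 27 = 729/2

729/2


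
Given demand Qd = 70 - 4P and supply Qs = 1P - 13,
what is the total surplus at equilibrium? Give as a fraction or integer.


Find equilibrium: 70 - 4P = 1P - 13
70 + 13 = 5P
P* = 83/5 = 83/5
Q* = 1*83/5 - 13 = 18/5
Inverse demand: P = 35/2 - Q/4, so P_max = 35/2
Inverse supply: P = 13 + Q/1, so P_min = 13
CS = (1/2) * 18/5 * (35/2 - 83/5) = 81/50
PS = (1/2) * 18/5 * (83/5 - 13) = 162/25
TS = CS + PS = 81/50 + 162/25 = 81/10

81/10


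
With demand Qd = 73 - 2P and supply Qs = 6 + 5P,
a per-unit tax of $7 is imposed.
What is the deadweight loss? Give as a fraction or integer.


Pre-tax equilibrium quantity: Q* = 377/7
Post-tax equilibrium quantity: Q_tax = 307/7
Reduction in quantity: Q* - Q_tax = 10
DWL = (1/2) * tax * (Q* - Q_tax)
DWL = (1/2) * 7 * 10 = 35

35


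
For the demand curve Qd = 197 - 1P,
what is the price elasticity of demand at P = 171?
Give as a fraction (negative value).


dQ/dP = -1
At P = 171: Q = 197 - 1*171 = 26
E = (dQ/dP)(P/Q) = (-1)(171/26) = -171/26

-171/26


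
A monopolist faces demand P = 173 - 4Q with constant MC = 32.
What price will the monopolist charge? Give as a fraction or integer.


MR = 173 - 8Q
Set MR = MC: 173 - 8Q = 32
Q* = 141/8
Substitute into demand:
P* = 173 - 4*141/8 = 205/2

205/2


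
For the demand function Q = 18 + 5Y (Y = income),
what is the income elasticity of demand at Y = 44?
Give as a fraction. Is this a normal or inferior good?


dQ/dY = 5
At Y = 44: Q = 18 + 5*44 = 238
Ey = (dQ/dY)(Y/Q) = 5 * 44 / 238 = 110/119
Since Ey > 0, this is a normal good.

110/119 (normal good)


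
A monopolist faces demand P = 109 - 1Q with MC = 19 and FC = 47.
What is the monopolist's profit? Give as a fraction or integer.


MR = MC: 109 - 2Q = 19
Q* = 45
P* = 109 - 1*45 = 64
Profit = (P* - MC)*Q* - FC
= (64 - 19)*45 - 47
= 45*45 - 47
= 2025 - 47 = 1978

1978


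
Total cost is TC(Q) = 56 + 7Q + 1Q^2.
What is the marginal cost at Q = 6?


MC = dTC/dQ = 7 + 2*1*Q
At Q = 6:
MC = 7 + 2*6
MC = 7 + 12 = 19

19


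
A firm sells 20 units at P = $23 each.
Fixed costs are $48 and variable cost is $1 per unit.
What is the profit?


Total Revenue = P * Q = 23 * 20 = $460
Total Cost = FC + VC*Q = 48 + 1*20 = $68
Profit = TR - TC = 460 - 68 = $392

$392


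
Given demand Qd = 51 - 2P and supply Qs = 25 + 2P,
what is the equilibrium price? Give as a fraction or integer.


At equilibrium, Qd = Qs.
51 - 2P = 25 + 2P
51 - 25 = 2P + 2P
26 = 4P
P* = 26/4 = 13/2

13/2


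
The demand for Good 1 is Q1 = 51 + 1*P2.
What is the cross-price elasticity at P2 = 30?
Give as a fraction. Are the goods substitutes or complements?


dQ1/dP2 = 1
At P2 = 30: Q1 = 51 + 1*30 = 81
Exy = (dQ1/dP2)(P2/Q1) = 1 * 30 / 81 = 10/27
Since Exy > 0, the goods are substitutes.

10/27 (substitutes)


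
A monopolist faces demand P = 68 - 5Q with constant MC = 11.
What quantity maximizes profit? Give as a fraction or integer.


TR = P*Q = (68 - 5Q)Q = 68Q - 5Q^2
MR = dTR/dQ = 68 - 10Q
Set MR = MC:
68 - 10Q = 11
57 = 10Q
Q* = 57/10 = 57/10

57/10


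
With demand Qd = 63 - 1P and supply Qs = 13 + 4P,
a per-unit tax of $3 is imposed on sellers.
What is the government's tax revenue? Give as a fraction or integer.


With tax on sellers, new supply: Qs' = 13 + 4(P - 3)
= 1 + 4P
New equilibrium quantity:
Q_new = 253/5
Tax revenue = tax * Q_new = 3 * 253/5 = 759/5

759/5


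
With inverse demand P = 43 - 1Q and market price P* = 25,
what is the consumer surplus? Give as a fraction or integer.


Maximum willingness to pay (at Q=0): P_max = 43
Quantity demanded at P* = 25:
Q* = (43 - 25)/1 = 18
CS = (1/2) * Q* * (P_max - P*)
CS = (1/2) * 18 * (43 - 25)
CS = (1/2) * 18 * 18 = 162

162


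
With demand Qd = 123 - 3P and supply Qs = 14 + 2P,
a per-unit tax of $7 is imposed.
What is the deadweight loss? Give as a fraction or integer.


Pre-tax equilibrium quantity: Q* = 288/5
Post-tax equilibrium quantity: Q_tax = 246/5
Reduction in quantity: Q* - Q_tax = 42/5
DWL = (1/2) * tax * (Q* - Q_tax)
DWL = (1/2) * 7 * 42/5 = 147/5

147/5


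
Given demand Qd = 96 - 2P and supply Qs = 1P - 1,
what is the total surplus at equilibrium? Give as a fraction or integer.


Find equilibrium: 96 - 2P = 1P - 1
96 + 1 = 3P
P* = 97/3 = 97/3
Q* = 1*97/3 - 1 = 94/3
Inverse demand: P = 48 - Q/2, so P_max = 48
Inverse supply: P = 1 + Q/1, so P_min = 1
CS = (1/2) * 94/3 * (48 - 97/3) = 2209/9
PS = (1/2) * 94/3 * (97/3 - 1) = 4418/9
TS = CS + PS = 2209/9 + 4418/9 = 2209/3

2209/3


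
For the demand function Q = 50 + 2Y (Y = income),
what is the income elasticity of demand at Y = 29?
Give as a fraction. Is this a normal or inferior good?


dQ/dY = 2
At Y = 29: Q = 50 + 2*29 = 108
Ey = (dQ/dY)(Y/Q) = 2 * 29 / 108 = 29/54
Since Ey > 0, this is a normal good.

29/54 (normal good)


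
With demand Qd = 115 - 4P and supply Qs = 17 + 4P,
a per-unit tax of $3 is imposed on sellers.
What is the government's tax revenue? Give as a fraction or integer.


With tax on sellers, new supply: Qs' = 17 + 4(P - 3)
= 5 + 4P
New equilibrium quantity:
Q_new = 60
Tax revenue = tax * Q_new = 3 * 60 = 180

180


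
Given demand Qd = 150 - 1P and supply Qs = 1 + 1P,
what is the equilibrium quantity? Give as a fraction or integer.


First find equilibrium price:
150 - 1P = 1 + 1P
P* = 149/2 = 149/2
Then substitute into demand:
Q* = 150 - 1 * 149/2 = 151/2

151/2


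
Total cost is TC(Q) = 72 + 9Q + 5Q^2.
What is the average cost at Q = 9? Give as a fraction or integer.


TC(9) = 72 + 9*9 + 5*9^2
TC(9) = 72 + 81 + 405 = 558
AC = TC/Q = 558/9 = 62

62


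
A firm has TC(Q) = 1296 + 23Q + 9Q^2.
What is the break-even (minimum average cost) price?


AC(Q) = 1296/Q + 23 + 9Q
To minimize: dAC/dQ = -1296/Q^2 + 9 = 0
Q^2 = 1296/9 = 144
Q* = 12
Min AC = 1296/12 + 23 + 9*12
Min AC = 108 + 23 + 108 = 239

239


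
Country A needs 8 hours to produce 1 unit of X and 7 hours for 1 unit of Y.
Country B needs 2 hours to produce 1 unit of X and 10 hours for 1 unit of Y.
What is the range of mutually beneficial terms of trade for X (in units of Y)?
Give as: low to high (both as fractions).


Opportunity cost of X for Country A = hours_X / hours_Y = 8/7 = 8/7 units of Y
Opportunity cost of X for Country B = hours_X / hours_Y = 2/10 = 1/5 units of Y
Terms of trade must be between the two opportunity costs.
Range: 1/5 to 8/7

1/5 to 8/7


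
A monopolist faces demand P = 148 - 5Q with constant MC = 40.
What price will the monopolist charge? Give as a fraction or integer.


MR = 148 - 10Q
Set MR = MC: 148 - 10Q = 40
Q* = 54/5
Substitute into demand:
P* = 148 - 5*54/5 = 94

94


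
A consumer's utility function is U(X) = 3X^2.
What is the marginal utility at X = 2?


MU = dU/dX = 3*2*X^(2-1)
MU = 6*X^1
At X = 2:
MU = 6 * 2^1
MU = 6 * 2 = 12

12


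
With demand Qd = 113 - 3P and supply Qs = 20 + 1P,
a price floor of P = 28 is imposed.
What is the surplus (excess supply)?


At P = 28:
Qd = 113 - 3*28 = 29
Qs = 20 + 1*28 = 48
Surplus = Qs - Qd = 48 - 29 = 19

19


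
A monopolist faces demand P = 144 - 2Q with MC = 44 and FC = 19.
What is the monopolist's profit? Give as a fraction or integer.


MR = MC: 144 - 4Q = 44
Q* = 25
P* = 144 - 2*25 = 94
Profit = (P* - MC)*Q* - FC
= (94 - 44)*25 - 19
= 50*25 - 19
= 1250 - 19 = 1231

1231


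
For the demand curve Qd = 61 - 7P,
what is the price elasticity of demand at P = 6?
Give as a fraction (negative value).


dQ/dP = -7
At P = 6: Q = 61 - 7*6 = 19
E = (dQ/dP)(P/Q) = (-7)(6/19) = -42/19

-42/19


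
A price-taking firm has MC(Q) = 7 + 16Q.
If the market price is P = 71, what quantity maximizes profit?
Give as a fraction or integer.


In perfect competition, profit is maximized where P = MC.
71 = 7 + 16Q
64 = 16Q
Q* = 64/16 = 4

4


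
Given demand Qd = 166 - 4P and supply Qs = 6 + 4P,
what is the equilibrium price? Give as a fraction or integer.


At equilibrium, Qd = Qs.
166 - 4P = 6 + 4P
166 - 6 = 4P + 4P
160 = 8P
P* = 160/8 = 20

20


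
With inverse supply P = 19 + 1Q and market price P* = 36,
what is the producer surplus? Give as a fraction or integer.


Minimum supply price (at Q=0): P_min = 19
Quantity supplied at P* = 36:
Q* = (36 - 19)/1 = 17
PS = (1/2) * Q* * (P* - P_min)
PS = (1/2) * 17 * (36 - 19)
PS = (1/2) * 17 * 17 = 289/2

289/2


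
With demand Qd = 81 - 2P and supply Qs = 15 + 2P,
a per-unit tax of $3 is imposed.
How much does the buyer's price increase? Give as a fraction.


With a per-unit tax, the buyer's price increase depends on relative slopes.
Supply slope: d = 2, Demand slope: b = 2
Buyer's price increase = d * tax / (b + d)
= 2 * 3 / (2 + 2)
= 6 / 4 = 3/2

3/2


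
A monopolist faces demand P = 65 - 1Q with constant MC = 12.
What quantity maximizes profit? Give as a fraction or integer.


TR = P*Q = (65 - 1Q)Q = 65Q - 1Q^2
MR = dTR/dQ = 65 - 2Q
Set MR = MC:
65 - 2Q = 12
53 = 2Q
Q* = 53/2 = 53/2

53/2


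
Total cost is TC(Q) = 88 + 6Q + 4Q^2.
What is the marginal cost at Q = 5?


MC = dTC/dQ = 6 + 2*4*Q
At Q = 5:
MC = 6 + 8*5
MC = 6 + 40 = 46

46


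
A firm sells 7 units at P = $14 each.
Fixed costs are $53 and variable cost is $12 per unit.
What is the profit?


Total Revenue = P * Q = 14 * 7 = $98
Total Cost = FC + VC*Q = 53 + 12*7 = $137
Profit = TR - TC = 98 - 137 = $-39

$-39


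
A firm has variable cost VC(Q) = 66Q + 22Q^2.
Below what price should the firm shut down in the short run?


AVC(Q) = VC(Q)/Q = 66 + 22Q
AVC is increasing in Q, so minimum AVC is at Q -> 0+.
Min AVC = 66
The firm should shut down if P < 66.

66


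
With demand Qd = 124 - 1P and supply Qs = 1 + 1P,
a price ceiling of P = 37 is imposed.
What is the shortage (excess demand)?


At P = 37:
Qd = 124 - 1*37 = 87
Qs = 1 + 1*37 = 38
Shortage = Qd - Qs = 87 - 38 = 49

49


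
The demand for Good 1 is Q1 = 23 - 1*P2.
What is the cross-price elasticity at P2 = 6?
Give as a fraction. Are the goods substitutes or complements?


dQ1/dP2 = -1
At P2 = 6: Q1 = 23 - 1*6 = 17
Exy = (dQ1/dP2)(P2/Q1) = -1 * 6 / 17 = -6/17
Since Exy < 0, the goods are complements.

-6/17 (complements)


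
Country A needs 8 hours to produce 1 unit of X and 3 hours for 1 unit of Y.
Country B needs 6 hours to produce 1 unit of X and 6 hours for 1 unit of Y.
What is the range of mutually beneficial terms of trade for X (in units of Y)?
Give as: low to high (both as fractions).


Opportunity cost of X for Country A = hours_X / hours_Y = 8/3 = 8/3 units of Y
Opportunity cost of X for Country B = hours_X / hours_Y = 6/6 = 1 units of Y
Terms of trade must be between the two opportunity costs.
Range: 1 to 8/3

1 to 8/3


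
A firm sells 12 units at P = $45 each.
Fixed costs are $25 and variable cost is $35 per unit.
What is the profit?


Total Revenue = P * Q = 45 * 12 = $540
Total Cost = FC + VC*Q = 25 + 35*12 = $445
Profit = TR - TC = 540 - 445 = $95

$95


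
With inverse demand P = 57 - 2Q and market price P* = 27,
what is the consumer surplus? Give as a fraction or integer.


Maximum willingness to pay (at Q=0): P_max = 57
Quantity demanded at P* = 27:
Q* = (57 - 27)/2 = 15
CS = (1/2) * Q* * (P_max - P*)
CS = (1/2) * 15 * (57 - 27)
CS = (1/2) * 15 * 30 = 225

225


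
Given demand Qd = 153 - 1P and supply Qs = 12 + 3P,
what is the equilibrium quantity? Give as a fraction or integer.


First find equilibrium price:
153 - 1P = 12 + 3P
P* = 141/4 = 141/4
Then substitute into demand:
Q* = 153 - 1 * 141/4 = 471/4

471/4


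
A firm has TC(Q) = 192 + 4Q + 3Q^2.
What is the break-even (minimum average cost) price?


AC(Q) = 192/Q + 4 + 3Q
To minimize: dAC/dQ = -192/Q^2 + 3 = 0
Q^2 = 192/3 = 64
Q* = 8
Min AC = 192/8 + 4 + 3*8
Min AC = 24 + 4 + 24 = 52

52


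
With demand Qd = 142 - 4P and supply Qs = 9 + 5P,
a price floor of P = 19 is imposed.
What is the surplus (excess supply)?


At P = 19:
Qd = 142 - 4*19 = 66
Qs = 9 + 5*19 = 104
Surplus = Qs - Qd = 104 - 66 = 38

38


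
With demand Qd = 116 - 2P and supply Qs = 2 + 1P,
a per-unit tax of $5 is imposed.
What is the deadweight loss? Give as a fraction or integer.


Pre-tax equilibrium quantity: Q* = 40
Post-tax equilibrium quantity: Q_tax = 110/3
Reduction in quantity: Q* - Q_tax = 10/3
DWL = (1/2) * tax * (Q* - Q_tax)
DWL = (1/2) * 5 * 10/3 = 25/3

25/3


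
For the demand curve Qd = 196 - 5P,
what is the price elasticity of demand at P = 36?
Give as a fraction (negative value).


dQ/dP = -5
At P = 36: Q = 196 - 5*36 = 16
E = (dQ/dP)(P/Q) = (-5)(36/16) = -45/4

-45/4


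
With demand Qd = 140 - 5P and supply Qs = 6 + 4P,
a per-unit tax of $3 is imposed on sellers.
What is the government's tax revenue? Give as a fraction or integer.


With tax on sellers, new supply: Qs' = 6 + 4(P - 3)
= 4P - 6
New equilibrium quantity:
Q_new = 530/9
Tax revenue = tax * Q_new = 3 * 530/9 = 530/3

530/3


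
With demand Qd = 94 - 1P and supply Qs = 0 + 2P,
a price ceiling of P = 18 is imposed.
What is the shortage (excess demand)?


At P = 18:
Qd = 94 - 1*18 = 76
Qs = 0 + 2*18 = 36
Shortage = Qd - Qs = 76 - 36 = 40

40


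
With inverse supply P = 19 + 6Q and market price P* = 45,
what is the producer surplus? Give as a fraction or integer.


Minimum supply price (at Q=0): P_min = 19
Quantity supplied at P* = 45:
Q* = (45 - 19)/6 = 13/3
PS = (1/2) * Q* * (P* - P_min)
PS = (1/2) * 13/3 * (45 - 19)
PS = (1/2) * 13/3 * 26 = 169/3

169/3


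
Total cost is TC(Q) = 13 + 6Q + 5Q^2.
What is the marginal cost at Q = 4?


MC = dTC/dQ = 6 + 2*5*Q
At Q = 4:
MC = 6 + 10*4
MC = 6 + 40 = 46

46


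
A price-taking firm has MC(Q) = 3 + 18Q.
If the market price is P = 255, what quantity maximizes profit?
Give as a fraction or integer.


In perfect competition, profit is maximized where P = MC.
255 = 3 + 18Q
252 = 18Q
Q* = 252/18 = 14

14


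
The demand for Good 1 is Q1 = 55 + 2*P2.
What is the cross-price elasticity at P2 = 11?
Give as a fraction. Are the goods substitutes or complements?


dQ1/dP2 = 2
At P2 = 11: Q1 = 55 + 2*11 = 77
Exy = (dQ1/dP2)(P2/Q1) = 2 * 11 / 77 = 2/7
Since Exy > 0, the goods are substitutes.

2/7 (substitutes)


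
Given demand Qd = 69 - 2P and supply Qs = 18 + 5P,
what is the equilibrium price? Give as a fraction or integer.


At equilibrium, Qd = Qs.
69 - 2P = 18 + 5P
69 - 18 = 2P + 5P
51 = 7P
P* = 51/7 = 51/7

51/7


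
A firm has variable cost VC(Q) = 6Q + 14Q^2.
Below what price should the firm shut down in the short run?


AVC(Q) = VC(Q)/Q = 6 + 14Q
AVC is increasing in Q, so minimum AVC is at Q -> 0+.
Min AVC = 6
The firm should shut down if P < 6.

6


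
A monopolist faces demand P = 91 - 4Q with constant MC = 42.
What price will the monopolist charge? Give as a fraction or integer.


MR = 91 - 8Q
Set MR = MC: 91 - 8Q = 42
Q* = 49/8
Substitute into demand:
P* = 91 - 4*49/8 = 133/2

133/2


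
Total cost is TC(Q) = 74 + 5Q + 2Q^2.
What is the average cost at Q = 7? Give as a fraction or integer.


TC(7) = 74 + 5*7 + 2*7^2
TC(7) = 74 + 35 + 98 = 207
AC = TC/Q = 207/7 = 207/7

207/7


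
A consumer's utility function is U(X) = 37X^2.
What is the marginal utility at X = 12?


MU = dU/dX = 37*2*X^(2-1)
MU = 74*X^1
At X = 12:
MU = 74 * 12^1
MU = 74 * 12 = 888

888


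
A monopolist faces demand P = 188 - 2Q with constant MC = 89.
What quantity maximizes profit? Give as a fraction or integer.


TR = P*Q = (188 - 2Q)Q = 188Q - 2Q^2
MR = dTR/dQ = 188 - 4Q
Set MR = MC:
188 - 4Q = 89
99 = 4Q
Q* = 99/4 = 99/4

99/4


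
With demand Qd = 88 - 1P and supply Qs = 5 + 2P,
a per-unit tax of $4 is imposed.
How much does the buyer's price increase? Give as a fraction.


With a per-unit tax, the buyer's price increase depends on relative slopes.
Supply slope: d = 2, Demand slope: b = 1
Buyer's price increase = d * tax / (b + d)
= 2 * 4 / (1 + 2)
= 8 / 3 = 8/3

8/3


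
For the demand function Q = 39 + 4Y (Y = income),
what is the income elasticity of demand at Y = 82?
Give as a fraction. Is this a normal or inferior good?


dQ/dY = 4
At Y = 82: Q = 39 + 4*82 = 367
Ey = (dQ/dY)(Y/Q) = 4 * 82 / 367 = 328/367
Since Ey > 0, this is a normal good.

328/367 (normal good)


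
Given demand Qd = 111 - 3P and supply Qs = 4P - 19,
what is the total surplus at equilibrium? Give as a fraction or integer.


Find equilibrium: 111 - 3P = 4P - 19
111 + 19 = 7P
P* = 130/7 = 130/7
Q* = 4*130/7 - 19 = 387/7
Inverse demand: P = 37 - Q/3, so P_max = 37
Inverse supply: P = 19/4 + Q/4, so P_min = 19/4
CS = (1/2) * 387/7 * (37 - 130/7) = 49923/98
PS = (1/2) * 387/7 * (130/7 - 19/4) = 149769/392
TS = CS + PS = 49923/98 + 149769/392 = 49923/56

49923/56


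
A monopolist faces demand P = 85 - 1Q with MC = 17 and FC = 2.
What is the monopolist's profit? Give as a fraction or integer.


MR = MC: 85 - 2Q = 17
Q* = 34
P* = 85 - 1*34 = 51
Profit = (P* - MC)*Q* - FC
= (51 - 17)*34 - 2
= 34*34 - 2
= 1156 - 2 = 1154

1154


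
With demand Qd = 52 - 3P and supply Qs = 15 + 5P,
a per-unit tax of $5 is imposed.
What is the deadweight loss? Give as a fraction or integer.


Pre-tax equilibrium quantity: Q* = 305/8
Post-tax equilibrium quantity: Q_tax = 115/4
Reduction in quantity: Q* - Q_tax = 75/8
DWL = (1/2) * tax * (Q* - Q_tax)
DWL = (1/2) * 5 * 75/8 = 375/16

375/16


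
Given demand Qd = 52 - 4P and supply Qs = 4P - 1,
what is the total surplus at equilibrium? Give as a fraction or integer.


Find equilibrium: 52 - 4P = 4P - 1
52 + 1 = 8P
P* = 53/8 = 53/8
Q* = 4*53/8 - 1 = 51/2
Inverse demand: P = 13 - Q/4, so P_max = 13
Inverse supply: P = 1/4 + Q/4, so P_min = 1/4
CS = (1/2) * 51/2 * (13 - 53/8) = 2601/32
PS = (1/2) * 51/2 * (53/8 - 1/4) = 2601/32
TS = CS + PS = 2601/32 + 2601/32 = 2601/16

2601/16


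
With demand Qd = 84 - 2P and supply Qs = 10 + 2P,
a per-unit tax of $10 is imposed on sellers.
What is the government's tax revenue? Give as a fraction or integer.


With tax on sellers, new supply: Qs' = 10 + 2(P - 10)
= 2P - 10
New equilibrium quantity:
Q_new = 37
Tax revenue = tax * Q_new = 10 * 37 = 370

370


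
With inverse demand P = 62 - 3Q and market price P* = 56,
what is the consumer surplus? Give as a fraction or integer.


Maximum willingness to pay (at Q=0): P_max = 62
Quantity demanded at P* = 56:
Q* = (62 - 56)/3 = 2
CS = (1/2) * Q* * (P_max - P*)
CS = (1/2) * 2 * (62 - 56)
CS = (1/2) * 2 * 6 = 6

6


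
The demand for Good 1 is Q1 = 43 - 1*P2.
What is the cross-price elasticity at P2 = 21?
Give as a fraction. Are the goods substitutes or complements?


dQ1/dP2 = -1
At P2 = 21: Q1 = 43 - 1*21 = 22
Exy = (dQ1/dP2)(P2/Q1) = -1 * 21 / 22 = -21/22
Since Exy < 0, the goods are complements.

-21/22 (complements)


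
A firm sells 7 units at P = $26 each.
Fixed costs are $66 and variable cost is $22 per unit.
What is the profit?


Total Revenue = P * Q = 26 * 7 = $182
Total Cost = FC + VC*Q = 66 + 22*7 = $220
Profit = TR - TC = 182 - 220 = $-38

$-38


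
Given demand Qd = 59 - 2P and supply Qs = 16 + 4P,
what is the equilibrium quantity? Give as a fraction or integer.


First find equilibrium price:
59 - 2P = 16 + 4P
P* = 43/6 = 43/6
Then substitute into demand:
Q* = 59 - 2 * 43/6 = 134/3

134/3
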